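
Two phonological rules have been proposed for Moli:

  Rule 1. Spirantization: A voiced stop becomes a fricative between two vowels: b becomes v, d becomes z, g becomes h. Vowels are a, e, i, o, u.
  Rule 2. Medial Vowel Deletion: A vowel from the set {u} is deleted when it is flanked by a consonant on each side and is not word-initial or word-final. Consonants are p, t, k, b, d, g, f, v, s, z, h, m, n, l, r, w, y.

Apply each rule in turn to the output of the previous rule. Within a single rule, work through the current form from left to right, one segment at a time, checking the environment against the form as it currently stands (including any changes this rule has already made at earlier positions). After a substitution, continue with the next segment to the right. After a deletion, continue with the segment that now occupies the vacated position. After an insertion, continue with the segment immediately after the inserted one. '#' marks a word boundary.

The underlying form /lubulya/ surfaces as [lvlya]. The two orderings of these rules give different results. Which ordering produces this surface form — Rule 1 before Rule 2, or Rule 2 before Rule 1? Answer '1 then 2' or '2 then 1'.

Order 1 then 2:
  1 Spirantization: [lubulya] → [luvulya]
  2 Medial Vowel Deletion: [luvulya] → [lvlya]
  result: [lvlya]
Order 2 then 1:
  2 Medial Vowel Deletion: [lubulya] → [lblya]
  1 Spirantization: no change — [lblya]
  result: [lblya]

1 then 2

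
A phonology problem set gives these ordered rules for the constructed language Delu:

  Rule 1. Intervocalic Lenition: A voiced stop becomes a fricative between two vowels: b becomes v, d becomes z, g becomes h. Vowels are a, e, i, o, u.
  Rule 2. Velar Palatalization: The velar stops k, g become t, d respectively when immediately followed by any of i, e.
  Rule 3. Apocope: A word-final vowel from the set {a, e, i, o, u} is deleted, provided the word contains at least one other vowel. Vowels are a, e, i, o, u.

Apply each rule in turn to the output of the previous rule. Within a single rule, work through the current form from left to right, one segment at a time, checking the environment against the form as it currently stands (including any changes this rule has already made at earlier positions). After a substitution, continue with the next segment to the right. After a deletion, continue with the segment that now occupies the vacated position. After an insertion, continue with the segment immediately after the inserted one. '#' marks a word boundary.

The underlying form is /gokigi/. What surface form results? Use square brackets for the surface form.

[gotih]

Rule 1 Intervocalic Lenition: [gokigi] → [gokihi]
Rule 2 Velar Palatalization: [gokihi] → [gotihi]
Rule 3 Apocope: [gotihi] → [gotih]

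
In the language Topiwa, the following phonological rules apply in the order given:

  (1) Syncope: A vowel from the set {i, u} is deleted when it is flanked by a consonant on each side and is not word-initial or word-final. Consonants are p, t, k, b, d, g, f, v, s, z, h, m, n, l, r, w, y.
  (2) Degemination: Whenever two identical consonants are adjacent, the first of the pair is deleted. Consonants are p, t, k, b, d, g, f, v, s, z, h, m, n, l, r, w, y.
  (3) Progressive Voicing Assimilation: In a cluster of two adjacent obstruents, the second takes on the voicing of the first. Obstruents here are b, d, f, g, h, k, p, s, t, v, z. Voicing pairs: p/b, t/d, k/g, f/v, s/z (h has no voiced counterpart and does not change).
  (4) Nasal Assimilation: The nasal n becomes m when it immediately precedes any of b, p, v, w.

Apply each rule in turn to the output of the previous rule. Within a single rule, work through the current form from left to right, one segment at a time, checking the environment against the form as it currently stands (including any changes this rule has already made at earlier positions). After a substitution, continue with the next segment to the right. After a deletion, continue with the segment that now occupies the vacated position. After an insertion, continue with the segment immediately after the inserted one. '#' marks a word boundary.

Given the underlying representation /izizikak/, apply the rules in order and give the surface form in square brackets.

[izgak]

(1) Syncope: [izizikak] → [izzkak]
(2) Degemination: [izzkak] → [izkak]
(3) Progressive Voicing Assimilation: [izkak] → [izgak]
(4) Nasal Assimilation: no change — [izgak]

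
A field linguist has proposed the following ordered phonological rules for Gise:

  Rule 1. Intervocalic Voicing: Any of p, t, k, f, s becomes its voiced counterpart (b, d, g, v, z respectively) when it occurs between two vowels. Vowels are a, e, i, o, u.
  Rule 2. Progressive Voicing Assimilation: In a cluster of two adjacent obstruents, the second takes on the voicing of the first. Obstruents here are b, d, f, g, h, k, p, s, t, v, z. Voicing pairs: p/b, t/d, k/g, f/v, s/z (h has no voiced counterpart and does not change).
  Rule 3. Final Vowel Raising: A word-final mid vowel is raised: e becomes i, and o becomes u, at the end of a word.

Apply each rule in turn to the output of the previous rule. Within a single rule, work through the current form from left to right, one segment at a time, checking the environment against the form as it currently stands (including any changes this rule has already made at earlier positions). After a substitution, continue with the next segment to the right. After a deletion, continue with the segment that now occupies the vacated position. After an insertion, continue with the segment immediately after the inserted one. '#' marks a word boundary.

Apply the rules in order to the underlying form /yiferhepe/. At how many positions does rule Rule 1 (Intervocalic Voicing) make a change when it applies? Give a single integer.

2

Rule 1 Intervocalic Voicing: [yiferhepe] → [yiverhebe]
Rule 2 Progressive Voicing Assimilation: no change — [yiverhebe]
Rule 3 Final Vowel Raising: [yiverhebe] → [yiverhebi]
Rule Rule 1 changed 2 position(s).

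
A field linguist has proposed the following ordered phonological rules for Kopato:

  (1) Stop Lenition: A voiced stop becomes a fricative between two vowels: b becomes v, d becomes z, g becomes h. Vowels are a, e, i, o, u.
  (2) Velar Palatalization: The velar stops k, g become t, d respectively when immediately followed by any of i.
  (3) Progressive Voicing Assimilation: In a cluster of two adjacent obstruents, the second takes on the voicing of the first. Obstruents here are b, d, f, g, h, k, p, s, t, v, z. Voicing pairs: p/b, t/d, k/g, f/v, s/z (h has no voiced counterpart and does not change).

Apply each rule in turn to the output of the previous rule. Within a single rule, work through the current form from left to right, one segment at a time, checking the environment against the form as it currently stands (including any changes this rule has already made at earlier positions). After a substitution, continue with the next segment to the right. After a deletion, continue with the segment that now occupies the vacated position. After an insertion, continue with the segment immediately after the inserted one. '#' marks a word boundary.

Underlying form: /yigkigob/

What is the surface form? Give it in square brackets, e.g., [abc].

[yigdihob]

(1) Stop Lenition: [yigkigob] → [yigkihob]
(2) Velar Palatalization: [yigkihob] → [yigtihob]
(3) Progressive Voicing Assimilation: [yigtihob] → [yigdihob]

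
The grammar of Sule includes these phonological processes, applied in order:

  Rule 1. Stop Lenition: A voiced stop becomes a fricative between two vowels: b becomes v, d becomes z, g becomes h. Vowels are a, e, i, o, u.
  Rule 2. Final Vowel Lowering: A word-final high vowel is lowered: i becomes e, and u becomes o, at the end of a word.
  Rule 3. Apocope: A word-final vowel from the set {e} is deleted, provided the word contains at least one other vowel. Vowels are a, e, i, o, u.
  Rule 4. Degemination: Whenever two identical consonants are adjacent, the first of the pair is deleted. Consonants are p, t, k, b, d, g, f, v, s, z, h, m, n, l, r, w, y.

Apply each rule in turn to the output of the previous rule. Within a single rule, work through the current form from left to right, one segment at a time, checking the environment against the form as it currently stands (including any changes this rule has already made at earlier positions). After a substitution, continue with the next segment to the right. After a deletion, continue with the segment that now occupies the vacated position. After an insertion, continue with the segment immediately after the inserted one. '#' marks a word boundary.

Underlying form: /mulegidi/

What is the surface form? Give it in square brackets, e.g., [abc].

[mulehiz]

Rule 1 Stop Lenition: [mulegidi] → [mulehizi]
Rule 2 Final Vowel Lowering: [mulehizi] → [mulehize]
Rule 3 Apocope: [mulehize] → [mulehiz]
Rule 4 Degemination: no change — [mulehiz]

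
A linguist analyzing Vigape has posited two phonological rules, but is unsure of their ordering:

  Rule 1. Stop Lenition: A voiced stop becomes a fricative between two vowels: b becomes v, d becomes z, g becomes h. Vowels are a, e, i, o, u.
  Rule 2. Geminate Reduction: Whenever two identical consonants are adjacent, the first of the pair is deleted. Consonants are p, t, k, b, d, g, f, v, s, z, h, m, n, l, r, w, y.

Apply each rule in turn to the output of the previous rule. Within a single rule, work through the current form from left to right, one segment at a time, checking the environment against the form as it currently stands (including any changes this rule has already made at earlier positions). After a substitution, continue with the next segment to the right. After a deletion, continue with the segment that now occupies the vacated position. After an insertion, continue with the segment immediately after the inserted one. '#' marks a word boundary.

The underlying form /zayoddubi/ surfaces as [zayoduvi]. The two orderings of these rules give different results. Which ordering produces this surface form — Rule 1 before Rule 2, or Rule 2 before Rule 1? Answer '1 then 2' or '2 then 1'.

Order 1 then 2:
  1 Stop Lenition: [zayoddubi] → [zayodduvi]
  2 Geminate Reduction: [zayodduvi] → [zayoduvi]
  result: [zayoduvi]
Order 2 then 1:
  2 Geminate Reduction: [zayoddubi] → [zayodubi]
  1 Stop Lenition: [zayodubi] → [zayozuvi]
  result: [zayozuvi]

1 then 2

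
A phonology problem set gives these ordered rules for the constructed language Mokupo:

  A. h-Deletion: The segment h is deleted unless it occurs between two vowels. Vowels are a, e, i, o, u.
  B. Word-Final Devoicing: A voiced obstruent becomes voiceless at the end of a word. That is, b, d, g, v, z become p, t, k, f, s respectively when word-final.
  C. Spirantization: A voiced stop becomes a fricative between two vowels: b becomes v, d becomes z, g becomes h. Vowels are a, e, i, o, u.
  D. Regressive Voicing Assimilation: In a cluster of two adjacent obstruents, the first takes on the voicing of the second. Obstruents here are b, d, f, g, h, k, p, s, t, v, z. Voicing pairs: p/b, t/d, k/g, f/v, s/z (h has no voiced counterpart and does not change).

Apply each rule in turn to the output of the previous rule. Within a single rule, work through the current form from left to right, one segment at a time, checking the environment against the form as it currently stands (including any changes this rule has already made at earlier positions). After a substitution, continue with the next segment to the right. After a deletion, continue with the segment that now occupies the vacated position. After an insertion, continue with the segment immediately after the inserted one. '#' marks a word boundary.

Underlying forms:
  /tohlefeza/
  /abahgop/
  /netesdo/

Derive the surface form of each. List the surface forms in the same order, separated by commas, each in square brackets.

[tolefeza], [avahop], [netezdo]

/tohlefeza/:
  A h-Deletion: [tohlefeza] → [tolefeza]
  B Word-Final Devoicing: no change — [tolefeza]
  C Spirantization: no change — [tolefeza]
  D Regressive Voicing Assimilation: no change — [tolefeza]
/abahgop/:
  A h-Deletion: [abahgop] → [abagop]
  B Word-Final Devoicing: no change — [abagop]
  C Spirantization: [abagop] → [avahop]
  D Regressive Voicing Assimilation: no change — [avahop]
/netesdo/:
  A h-Deletion: no change — [netesdo]
  B Word-Final Devoicing: no change — [netesdo]
  C Spirantization: no change — [netesdo]
  D Regressive Voicing Assimilation: [netesdo] → [netezdo]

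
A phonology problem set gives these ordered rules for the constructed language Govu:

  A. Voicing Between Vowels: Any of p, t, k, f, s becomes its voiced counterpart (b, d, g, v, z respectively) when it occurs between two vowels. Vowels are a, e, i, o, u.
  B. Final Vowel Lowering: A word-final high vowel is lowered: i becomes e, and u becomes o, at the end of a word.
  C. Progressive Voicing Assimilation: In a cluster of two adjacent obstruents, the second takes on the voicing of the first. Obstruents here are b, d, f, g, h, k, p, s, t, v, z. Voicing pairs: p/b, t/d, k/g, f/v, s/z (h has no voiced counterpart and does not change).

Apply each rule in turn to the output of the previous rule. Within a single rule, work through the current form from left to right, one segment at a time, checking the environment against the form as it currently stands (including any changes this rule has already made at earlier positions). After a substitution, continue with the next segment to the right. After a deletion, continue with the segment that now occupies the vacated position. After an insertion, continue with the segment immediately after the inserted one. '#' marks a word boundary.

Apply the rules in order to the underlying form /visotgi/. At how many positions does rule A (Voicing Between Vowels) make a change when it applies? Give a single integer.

1

A Voicing Between Vowels: [visotgi] → [vizotgi]
B Final Vowel Lowering: [vizotgi] → [vizotge]
C Progressive Voicing Assimilation: [vizotge] → [vizotke]
Rule A changed 1 position(s).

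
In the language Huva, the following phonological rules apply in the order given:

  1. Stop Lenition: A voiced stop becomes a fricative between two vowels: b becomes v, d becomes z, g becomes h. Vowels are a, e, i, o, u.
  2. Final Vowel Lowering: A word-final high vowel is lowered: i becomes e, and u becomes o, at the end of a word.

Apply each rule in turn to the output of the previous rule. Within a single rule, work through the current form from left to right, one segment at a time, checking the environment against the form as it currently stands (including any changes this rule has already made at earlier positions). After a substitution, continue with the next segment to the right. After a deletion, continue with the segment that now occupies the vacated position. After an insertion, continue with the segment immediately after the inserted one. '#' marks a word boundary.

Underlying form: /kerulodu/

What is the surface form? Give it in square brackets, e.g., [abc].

1 Stop Lenition: [kerulodu] → [kerulozu]
2 Final Vowel Lowering: [kerulozu] → [kerulozo]

[kerulozo]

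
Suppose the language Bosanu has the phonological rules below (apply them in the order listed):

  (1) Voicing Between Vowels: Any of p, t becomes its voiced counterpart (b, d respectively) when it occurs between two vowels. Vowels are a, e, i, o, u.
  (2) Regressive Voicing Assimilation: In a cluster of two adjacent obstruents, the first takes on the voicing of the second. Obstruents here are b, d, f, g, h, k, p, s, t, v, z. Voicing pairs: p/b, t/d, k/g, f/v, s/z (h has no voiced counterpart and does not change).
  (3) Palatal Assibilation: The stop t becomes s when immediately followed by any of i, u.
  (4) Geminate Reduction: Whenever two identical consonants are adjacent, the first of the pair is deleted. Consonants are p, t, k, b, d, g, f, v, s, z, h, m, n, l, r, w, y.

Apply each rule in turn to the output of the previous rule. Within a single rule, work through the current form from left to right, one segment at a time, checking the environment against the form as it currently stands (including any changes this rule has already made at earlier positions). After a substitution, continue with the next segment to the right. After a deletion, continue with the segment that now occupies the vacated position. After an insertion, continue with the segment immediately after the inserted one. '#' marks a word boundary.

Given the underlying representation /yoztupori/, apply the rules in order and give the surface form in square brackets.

(1) Voicing Between Vowels: [yoztupori] → [yoztubori]
(2) Regressive Voicing Assimilation: [yoztubori] → [yostubori]
(3) Palatal Assibilation: [yostubori] → [yossubori]
(4) Geminate Reduction: [yossubori] → [yosubori]

[yosubori]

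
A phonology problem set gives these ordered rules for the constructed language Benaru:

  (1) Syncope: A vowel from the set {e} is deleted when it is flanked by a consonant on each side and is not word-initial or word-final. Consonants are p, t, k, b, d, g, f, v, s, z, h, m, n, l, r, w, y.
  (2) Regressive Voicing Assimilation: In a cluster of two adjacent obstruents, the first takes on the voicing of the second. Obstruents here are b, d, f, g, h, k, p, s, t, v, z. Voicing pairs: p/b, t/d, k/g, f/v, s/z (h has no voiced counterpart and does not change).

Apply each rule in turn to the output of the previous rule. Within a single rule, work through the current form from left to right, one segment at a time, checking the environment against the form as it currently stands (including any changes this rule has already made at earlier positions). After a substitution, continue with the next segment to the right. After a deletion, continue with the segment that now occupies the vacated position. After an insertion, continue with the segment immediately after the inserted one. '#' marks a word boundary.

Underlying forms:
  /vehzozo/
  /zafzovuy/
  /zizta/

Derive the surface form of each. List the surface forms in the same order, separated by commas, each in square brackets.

[fhzozo], [zavzovuy], [zista]

/vehzozo/:
  (1) Syncope: [vehzozo] → [vhzozo]
  (2) Regressive Voicing Assimilation: [vhzozo] → [fhzozo]
/zafzovuy/:
  (1) Syncope: no change — [zafzovuy]
  (2) Regressive Voicing Assimilation: [zafzovuy] → [zavzovuy]
/zizta/:
  (1) Syncope: no change — [zizta]
  (2) Regressive Voicing Assimilation: [zizta] → [zista]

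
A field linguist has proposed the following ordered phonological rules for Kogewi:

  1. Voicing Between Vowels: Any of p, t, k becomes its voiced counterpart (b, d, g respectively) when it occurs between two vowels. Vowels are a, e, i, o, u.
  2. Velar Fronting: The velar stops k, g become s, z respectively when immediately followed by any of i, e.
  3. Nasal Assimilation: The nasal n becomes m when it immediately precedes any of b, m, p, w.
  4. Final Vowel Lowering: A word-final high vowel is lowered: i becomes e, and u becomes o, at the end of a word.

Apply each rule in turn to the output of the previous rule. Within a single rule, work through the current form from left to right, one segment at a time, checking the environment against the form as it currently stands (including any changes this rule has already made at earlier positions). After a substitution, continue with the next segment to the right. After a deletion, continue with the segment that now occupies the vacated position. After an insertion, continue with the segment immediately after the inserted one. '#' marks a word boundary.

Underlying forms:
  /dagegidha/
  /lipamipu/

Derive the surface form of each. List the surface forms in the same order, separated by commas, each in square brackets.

/dagegidha/:
  1 Voicing Between Vowels: no change — [dagegidha]
  2 Velar Fronting: [dagegidha] → [dazezidha]
  3 Nasal Assimilation: no change — [dazezidha]
  4 Final Vowel Lowering: no change — [dazezidha]
/lipamipu/:
  1 Voicing Between Vowels: [lipamipu] → [libamibu]
  2 Velar Fronting: no change — [libamibu]
  3 Nasal Assimilation: no change — [libamibu]
  4 Final Vowel Lowering: [libamibu] → [libamibo]

[dazezidha], [libamibo]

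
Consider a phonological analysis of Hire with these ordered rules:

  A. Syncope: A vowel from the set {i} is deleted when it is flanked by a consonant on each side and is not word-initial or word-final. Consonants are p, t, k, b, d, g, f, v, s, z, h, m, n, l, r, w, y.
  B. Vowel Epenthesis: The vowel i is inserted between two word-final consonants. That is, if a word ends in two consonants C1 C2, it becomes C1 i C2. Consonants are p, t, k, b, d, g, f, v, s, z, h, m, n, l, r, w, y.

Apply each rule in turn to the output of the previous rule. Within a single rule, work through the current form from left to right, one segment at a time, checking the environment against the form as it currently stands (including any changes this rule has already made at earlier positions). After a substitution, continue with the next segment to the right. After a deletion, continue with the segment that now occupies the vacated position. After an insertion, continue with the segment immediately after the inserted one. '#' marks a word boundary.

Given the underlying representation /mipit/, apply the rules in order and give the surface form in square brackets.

A Syncope: [mipit] → [mpt]
B Vowel Epenthesis: [mpt] → [mpit]

[mpit]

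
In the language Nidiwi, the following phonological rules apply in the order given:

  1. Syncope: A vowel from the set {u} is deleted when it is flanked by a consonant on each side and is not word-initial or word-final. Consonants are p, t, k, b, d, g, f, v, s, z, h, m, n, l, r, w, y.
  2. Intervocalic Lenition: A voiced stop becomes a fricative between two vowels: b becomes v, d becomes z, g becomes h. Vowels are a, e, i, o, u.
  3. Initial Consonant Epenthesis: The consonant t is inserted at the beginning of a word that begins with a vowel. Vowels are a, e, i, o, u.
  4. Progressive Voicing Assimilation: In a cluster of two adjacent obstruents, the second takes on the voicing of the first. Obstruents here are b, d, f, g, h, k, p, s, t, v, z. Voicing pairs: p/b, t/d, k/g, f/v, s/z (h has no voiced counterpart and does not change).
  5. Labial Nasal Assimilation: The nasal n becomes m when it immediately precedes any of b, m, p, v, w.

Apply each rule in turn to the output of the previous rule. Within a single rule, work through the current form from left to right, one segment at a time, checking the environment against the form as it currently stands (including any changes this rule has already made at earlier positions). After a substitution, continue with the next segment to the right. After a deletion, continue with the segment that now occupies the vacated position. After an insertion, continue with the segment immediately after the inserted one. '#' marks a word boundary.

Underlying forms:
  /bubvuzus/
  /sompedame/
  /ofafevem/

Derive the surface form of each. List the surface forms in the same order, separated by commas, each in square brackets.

/bubvuzus/:
  1 Syncope: [bubvuzus] → [bbvzs]
  2 Intervocalic Lenition: no change — [bbvzs]
  3 Initial Consonant Epenthesis: no change — [bbvzs]
  4 Progressive Voicing Assimilation: [bbvzs] → [bbvzz]
  5 Labial Nasal Assimilation: no change — [bbvzz]
/sompedame/:
  1 Syncope: no change — [sompedame]
  2 Intervocalic Lenition: [sompedame] → [sompezame]
  3 Initial Consonant Epenthesis: no change — [sompezame]
  4 Progressive Voicing Assimilation: no change — [sompezame]
  5 Labial Nasal Assimilation: no change — [sompezame]
/ofafevem/:
  1 Syncope: no change — [ofafevem]
  2 Intervocalic Lenition: no change — [ofafevem]
  3 Initial Consonant Epenthesis: [ofafevem] → [tofafevem]
  4 Progressive Voicing Assimilation: no change — [tofafevem]
  5 Labial Nasal Assimilation: no change — [tofafevem]

[bbvzz], [sompezame], [tofafevem]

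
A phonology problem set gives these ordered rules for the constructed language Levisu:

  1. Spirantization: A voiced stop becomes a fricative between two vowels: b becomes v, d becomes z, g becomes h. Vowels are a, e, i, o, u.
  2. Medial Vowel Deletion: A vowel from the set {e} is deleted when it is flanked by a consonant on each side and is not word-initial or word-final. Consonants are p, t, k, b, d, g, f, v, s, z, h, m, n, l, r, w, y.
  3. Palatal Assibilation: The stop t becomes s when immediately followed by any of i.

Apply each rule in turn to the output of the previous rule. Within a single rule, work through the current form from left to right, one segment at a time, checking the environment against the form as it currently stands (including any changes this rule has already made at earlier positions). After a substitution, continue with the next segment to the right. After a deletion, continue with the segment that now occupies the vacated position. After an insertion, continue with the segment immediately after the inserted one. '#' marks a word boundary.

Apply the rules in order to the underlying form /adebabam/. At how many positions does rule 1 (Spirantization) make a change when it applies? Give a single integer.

3

1 Spirantization: [adebabam] → [azevavam]
2 Medial Vowel Deletion: [azevavam] → [azvavam]
3 Palatal Assibilation: no change — [azvavam]
Rule 1 changed 3 position(s).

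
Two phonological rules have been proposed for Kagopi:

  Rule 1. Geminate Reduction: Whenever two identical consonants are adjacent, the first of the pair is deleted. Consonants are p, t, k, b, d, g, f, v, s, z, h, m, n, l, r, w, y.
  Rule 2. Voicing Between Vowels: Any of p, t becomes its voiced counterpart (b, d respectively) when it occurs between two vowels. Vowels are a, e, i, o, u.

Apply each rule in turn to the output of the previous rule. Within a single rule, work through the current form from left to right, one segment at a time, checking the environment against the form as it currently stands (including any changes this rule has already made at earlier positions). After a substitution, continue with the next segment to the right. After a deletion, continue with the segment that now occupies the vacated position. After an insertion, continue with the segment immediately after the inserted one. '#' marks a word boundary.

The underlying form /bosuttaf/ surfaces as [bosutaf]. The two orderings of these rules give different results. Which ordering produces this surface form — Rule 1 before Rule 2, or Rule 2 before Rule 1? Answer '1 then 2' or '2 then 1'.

2 then 1

Order 1 then 2:
  1 Geminate Reduction: [bosuttaf] → [bosutaf]
  2 Voicing Between Vowels: [bosutaf] → [bosudaf]
  result: [bosudaf]
Order 2 then 1:
  2 Voicing Between Vowels: no change — [bosuttaf]
  1 Geminate Reduction: [bosuttaf] → [bosutaf]
  result: [bosutaf]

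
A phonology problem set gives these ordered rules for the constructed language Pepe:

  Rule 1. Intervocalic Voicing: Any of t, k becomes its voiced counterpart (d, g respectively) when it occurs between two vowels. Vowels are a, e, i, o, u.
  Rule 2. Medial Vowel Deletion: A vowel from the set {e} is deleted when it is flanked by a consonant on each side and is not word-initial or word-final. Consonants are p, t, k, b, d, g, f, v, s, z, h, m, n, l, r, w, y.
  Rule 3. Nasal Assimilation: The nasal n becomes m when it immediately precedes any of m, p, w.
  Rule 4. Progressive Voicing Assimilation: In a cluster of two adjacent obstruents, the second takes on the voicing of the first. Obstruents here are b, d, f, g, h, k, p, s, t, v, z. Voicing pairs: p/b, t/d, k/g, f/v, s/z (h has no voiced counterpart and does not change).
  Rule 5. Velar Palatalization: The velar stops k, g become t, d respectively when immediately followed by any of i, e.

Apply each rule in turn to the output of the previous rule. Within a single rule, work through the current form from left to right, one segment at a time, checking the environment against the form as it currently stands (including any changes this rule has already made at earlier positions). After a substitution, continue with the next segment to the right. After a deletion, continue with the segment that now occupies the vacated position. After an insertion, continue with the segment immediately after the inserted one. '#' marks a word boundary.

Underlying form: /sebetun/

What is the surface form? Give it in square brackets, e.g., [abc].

Rule 1 Intervocalic Voicing: [sebetun] → [sebedun]
Rule 2 Medial Vowel Deletion: [sebedun] → [sbdun]
Rule 3 Nasal Assimilation: no change — [sbdun]
Rule 4 Progressive Voicing Assimilation: [sbdun] → [sptun]
Rule 5 Velar Palatalization: no change — [sptun]

[sptun]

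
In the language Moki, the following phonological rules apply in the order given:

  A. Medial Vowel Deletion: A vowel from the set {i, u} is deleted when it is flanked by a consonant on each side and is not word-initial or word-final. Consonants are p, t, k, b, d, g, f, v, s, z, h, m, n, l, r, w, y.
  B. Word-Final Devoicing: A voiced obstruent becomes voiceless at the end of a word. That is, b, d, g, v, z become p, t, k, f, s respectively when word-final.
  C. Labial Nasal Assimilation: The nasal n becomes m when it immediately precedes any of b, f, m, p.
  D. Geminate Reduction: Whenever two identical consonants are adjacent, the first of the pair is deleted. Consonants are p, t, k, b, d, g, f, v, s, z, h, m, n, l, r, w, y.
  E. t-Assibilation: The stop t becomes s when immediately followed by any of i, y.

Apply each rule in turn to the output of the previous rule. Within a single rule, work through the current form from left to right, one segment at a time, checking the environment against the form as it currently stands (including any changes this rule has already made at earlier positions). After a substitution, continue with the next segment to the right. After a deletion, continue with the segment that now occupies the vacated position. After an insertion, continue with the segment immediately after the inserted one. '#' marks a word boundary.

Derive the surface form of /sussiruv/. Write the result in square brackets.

[srf]

A Medial Vowel Deletion: [sussiruv] → [sssrv]
B Word-Final Devoicing: [sssrv] → [sssrf]
C Labial Nasal Assimilation: no change — [sssrf]
D Geminate Reduction: [sssrf] → [srf]
E t-Assibilation: no change — [srf]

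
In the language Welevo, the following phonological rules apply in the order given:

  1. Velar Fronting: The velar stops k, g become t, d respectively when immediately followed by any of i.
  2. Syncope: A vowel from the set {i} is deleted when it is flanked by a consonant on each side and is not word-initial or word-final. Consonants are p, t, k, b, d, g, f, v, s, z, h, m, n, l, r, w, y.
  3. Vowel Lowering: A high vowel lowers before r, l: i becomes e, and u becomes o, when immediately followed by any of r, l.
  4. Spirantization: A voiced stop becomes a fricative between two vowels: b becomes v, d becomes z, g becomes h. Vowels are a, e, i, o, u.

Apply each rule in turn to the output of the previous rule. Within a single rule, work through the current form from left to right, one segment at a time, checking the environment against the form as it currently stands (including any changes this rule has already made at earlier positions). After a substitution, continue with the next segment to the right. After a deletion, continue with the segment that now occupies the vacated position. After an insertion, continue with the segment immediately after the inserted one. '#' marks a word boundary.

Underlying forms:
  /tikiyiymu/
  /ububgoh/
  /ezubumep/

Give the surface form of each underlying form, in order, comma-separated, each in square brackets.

/tikiyiymu/:
  1 Velar Fronting: [tikiyiymu] → [titiyiymu]
  2 Syncope: [titiyiymu] → [ttyymu]
  3 Vowel Lowering: no change — [ttyymu]
  4 Spirantization: no change — [ttyymu]
/ububgoh/:
  1 Velar Fronting: no change — [ububgoh]
  2 Syncope: no change — [ububgoh]
  3 Vowel Lowering: no change — [ububgoh]
  4 Spirantization: [ububgoh] → [uvubgoh]
/ezubumep/:
  1 Velar Fronting: no change — [ezubumep]
  2 Syncope: no change — [ezubumep]
  3 Vowel Lowering: no change — [ezubumep]
  4 Spirantization: [ezubumep] → [ezuvumep]

[ttyymu], [uvubgoh], [ezuvumep]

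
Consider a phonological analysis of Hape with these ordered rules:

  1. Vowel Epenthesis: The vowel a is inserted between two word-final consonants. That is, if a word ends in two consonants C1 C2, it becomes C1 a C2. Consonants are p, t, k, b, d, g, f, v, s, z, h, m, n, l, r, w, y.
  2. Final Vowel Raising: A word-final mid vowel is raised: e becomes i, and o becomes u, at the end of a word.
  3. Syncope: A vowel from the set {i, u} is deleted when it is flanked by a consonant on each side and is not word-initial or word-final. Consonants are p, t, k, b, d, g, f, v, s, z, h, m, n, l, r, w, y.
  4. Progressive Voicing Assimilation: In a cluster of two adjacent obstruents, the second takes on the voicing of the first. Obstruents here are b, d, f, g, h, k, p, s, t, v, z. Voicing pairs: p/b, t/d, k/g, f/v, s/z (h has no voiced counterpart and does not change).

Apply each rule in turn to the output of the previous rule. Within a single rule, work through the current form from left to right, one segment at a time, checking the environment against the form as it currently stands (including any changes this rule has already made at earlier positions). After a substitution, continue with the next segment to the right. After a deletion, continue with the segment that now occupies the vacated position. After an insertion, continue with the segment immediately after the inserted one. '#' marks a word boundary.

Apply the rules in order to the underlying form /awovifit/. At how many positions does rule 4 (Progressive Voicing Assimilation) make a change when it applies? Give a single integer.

1 Vowel Epenthesis: no change — [awovifit]
2 Final Vowel Raising: no change — [awovifit]
3 Syncope: [awovifit] → [awovft]
4 Progressive Voicing Assimilation: [awovft] → [awovvd]
Rule 4 changed 2 position(s).

2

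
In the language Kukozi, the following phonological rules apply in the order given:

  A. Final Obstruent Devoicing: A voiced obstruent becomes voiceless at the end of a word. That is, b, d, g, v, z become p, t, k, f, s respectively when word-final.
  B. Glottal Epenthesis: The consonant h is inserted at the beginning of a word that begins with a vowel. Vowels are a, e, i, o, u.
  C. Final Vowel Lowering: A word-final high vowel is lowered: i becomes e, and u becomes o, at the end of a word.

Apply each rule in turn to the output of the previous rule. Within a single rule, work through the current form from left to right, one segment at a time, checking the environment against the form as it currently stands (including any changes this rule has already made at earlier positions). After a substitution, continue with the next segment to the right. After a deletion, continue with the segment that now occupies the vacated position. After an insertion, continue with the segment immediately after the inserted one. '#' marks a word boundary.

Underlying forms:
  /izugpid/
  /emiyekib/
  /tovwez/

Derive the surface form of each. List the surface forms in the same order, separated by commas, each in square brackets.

[hizugpit], [hemiyekip], [tovwes]

/izugpid/:
  A Final Obstruent Devoicing: [izugpid] → [izugpit]
  B Glottal Epenthesis: [izugpit] → [hizugpit]
  C Final Vowel Lowering: no change — [hizugpit]
/emiyekib/:
  A Final Obstruent Devoicing: [emiyekib] → [emiyekip]
  B Glottal Epenthesis: [emiyekip] → [hemiyekip]
  C Final Vowel Lowering: no change — [hemiyekip]
/tovwez/:
  A Final Obstruent Devoicing: [tovwez] → [tovwes]
  B Glottal Epenthesis: no change — [tovwes]
  C Final Vowel Lowering: no change — [tovwes]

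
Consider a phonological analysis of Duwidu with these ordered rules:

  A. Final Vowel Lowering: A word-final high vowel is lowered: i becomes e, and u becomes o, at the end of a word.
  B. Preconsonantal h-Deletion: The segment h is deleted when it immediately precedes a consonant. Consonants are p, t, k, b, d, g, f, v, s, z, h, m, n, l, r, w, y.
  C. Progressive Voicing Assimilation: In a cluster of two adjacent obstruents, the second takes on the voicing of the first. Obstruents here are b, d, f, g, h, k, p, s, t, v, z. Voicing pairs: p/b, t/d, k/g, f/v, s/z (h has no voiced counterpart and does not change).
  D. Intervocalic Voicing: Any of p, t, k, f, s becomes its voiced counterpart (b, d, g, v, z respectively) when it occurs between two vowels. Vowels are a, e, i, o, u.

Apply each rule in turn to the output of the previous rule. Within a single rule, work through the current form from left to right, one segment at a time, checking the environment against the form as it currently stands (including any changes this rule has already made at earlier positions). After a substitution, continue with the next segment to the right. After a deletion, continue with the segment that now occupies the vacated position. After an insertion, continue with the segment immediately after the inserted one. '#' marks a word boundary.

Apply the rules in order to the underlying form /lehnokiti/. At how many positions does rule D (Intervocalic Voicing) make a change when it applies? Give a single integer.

A Final Vowel Lowering: [lehnokiti] → [lehnokite]
B Preconsonantal h-Deletion: [lehnokite] → [lenokite]
C Progressive Voicing Assimilation: no change — [lenokite]
D Intervocalic Voicing: [lenokite] → [lenogide]
Rule D changed 2 position(s).

2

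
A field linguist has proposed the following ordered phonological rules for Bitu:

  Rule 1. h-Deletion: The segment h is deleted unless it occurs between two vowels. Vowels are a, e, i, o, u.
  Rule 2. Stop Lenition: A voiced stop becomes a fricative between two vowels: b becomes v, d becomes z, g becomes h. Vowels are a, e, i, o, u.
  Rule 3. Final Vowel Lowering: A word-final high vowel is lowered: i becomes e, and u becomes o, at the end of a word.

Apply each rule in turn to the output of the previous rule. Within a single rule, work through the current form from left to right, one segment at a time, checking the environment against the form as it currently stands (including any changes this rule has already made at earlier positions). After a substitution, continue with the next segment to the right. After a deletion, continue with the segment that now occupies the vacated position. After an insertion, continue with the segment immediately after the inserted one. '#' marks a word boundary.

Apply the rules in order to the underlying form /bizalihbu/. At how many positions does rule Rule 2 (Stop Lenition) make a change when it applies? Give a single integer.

1

Rule 1 h-Deletion: [bizalihbu] → [bizalibu]
Rule 2 Stop Lenition: [bizalibu] → [bizalivu]
Rule 3 Final Vowel Lowering: [bizalivu] → [bizalivo]
Rule Rule 2 changed 1 position(s).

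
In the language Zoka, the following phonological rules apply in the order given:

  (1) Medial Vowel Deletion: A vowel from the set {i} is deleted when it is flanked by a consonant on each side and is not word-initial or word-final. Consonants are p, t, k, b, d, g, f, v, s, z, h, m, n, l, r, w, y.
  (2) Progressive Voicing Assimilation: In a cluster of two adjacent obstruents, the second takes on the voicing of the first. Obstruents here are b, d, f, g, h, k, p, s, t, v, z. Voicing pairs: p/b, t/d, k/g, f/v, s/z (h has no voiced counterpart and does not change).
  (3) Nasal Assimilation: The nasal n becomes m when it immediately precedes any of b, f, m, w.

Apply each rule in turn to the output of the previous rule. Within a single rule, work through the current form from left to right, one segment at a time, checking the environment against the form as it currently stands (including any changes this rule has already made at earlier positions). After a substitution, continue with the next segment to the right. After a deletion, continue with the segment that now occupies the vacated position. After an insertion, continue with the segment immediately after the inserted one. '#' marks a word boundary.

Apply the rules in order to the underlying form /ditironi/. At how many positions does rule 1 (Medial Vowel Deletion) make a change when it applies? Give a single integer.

2

(1) Medial Vowel Deletion: [ditironi] → [dtroni]
(2) Progressive Voicing Assimilation: [dtroni] → [ddroni]
(3) Nasal Assimilation: no change — [ddroni]
Rule 1 changed 2 position(s).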